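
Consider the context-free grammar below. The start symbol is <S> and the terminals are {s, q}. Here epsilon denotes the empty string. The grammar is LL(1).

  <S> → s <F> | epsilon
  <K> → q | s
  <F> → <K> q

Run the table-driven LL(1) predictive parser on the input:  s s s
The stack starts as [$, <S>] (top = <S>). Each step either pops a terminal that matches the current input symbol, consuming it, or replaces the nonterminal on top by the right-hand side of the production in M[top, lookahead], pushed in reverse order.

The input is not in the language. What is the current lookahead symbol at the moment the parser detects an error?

s

step 1: stack=$ <S>  input=s s s $  — expand <S> → s <F>
step 2: stack=$ <F> s  input=s s s $  — match s
step 3: stack=$ <F>  input=s s $  — expand <F> → <K> q
step 4: stack=$ q <K>  input=s s $  — expand <K> → s
step 5: stack=$ q s  input=s s $  — match s
step 6: stack=$ q  input=s $  — error: top is terminal q but lookahead is s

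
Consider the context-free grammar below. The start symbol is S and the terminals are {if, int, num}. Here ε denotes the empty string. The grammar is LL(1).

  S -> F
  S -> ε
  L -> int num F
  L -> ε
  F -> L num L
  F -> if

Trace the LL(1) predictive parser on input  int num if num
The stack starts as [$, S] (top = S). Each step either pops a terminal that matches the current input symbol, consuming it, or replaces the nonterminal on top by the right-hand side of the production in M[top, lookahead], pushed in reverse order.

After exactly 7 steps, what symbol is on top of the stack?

step 1: stack=$ S  input=int num if num $  — expand S -> F
step 2: stack=$ F  input=int num if num $  — expand F -> L num L
step 3: stack=$ L num L  input=int num if num $  — expand L -> int num F
step 4: stack=$ L num F num int  input=int num if num $  — match int
step 5: stack=$ L num F num  input=num if num $  — match num
step 6: stack=$ L num F  input=if num $  — expand F -> if
step 7: stack=$ L num if  input=if num $  — match if
Stack after step 7: $ L num (top = num).

num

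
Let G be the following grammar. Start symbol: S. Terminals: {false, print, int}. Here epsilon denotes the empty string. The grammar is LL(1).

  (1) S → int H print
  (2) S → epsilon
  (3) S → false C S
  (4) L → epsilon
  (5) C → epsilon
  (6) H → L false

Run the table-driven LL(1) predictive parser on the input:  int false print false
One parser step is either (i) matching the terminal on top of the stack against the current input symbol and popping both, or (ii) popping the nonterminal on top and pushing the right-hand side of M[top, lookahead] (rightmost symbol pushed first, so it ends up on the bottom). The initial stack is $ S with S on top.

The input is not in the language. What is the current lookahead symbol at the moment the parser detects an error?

step 1: stack=$ S  input=int false print false $  — expand S → int H print
step 2: stack=$ print H int  input=int false print false $  — match int
step 3: stack=$ print H  input=false print false $  — expand H → L false
step 4: stack=$ print false L  input=false print false $  — expand L → epsilon
step 5: stack=$ print false  input=false print false $  — match false
step 6: stack=$ print  input=print false $  — match print
step 7: stack=$  input=false $  — error: stack empty but input remains

false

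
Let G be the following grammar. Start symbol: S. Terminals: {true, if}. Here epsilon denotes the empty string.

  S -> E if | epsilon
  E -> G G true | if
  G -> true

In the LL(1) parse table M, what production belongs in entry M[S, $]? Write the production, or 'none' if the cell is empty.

S -> epsilon

FIRST(G) = {true}
FIRST(E) = {if, true}  (via G G true)
FIRST(S) = {epsilon, if, true}  (via E if)
FOLLOW(S) includes $ since S is the start symbol.
FOLLOW(S): S appears on no right-hand side. Thus FOLLOW(S) = {$}.
For S -> E if: FIRST(E if) = {if, true}, so it goes in M[S, t] for t ∈ {if, true}.
For S -> epsilon: FIRST(epsilon) = {epsilon}, so it goes in M[S, t] for t ∈ {}; since epsilon ∈ FIRST, also for every t ∈ FOLLOW(S) = {$}.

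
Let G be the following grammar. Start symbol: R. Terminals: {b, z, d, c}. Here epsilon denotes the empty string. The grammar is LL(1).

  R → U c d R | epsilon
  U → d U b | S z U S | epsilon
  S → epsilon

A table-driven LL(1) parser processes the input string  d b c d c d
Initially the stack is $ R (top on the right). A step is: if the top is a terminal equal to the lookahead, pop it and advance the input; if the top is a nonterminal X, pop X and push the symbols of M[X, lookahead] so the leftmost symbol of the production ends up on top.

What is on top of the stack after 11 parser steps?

step 1: stack=$ R  input=d b c d c d $  — expand R → U c d R
step 2: stack=$ R d c U  input=d b c d c d $  — expand U → d U b
step 3: stack=$ R d c b U d  input=d b c d c d $  — match d
step 4: stack=$ R d c b U  input=b c d c d $  — expand U → epsilon
step 5: stack=$ R d c b  input=b c d c d $  — match b
step 6: stack=$ R d c  input=c d c d $  — match c
step 7: stack=$ R d  input=d c d $  — match d
step 8: stack=$ R  input=c d $  — expand R → U c d R
step 9: stack=$ R d c U  input=c d $  — expand U → epsilon
step 10: stack=$ R d c  input=c d $  — match c
step 11: stack=$ R d  input=d $  — match d
Stack after step 11: $ R (top = R).

R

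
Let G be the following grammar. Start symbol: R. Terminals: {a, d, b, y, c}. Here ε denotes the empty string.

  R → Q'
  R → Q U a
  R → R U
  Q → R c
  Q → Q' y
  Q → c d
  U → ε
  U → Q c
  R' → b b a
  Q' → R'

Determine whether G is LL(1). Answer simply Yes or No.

FIRST(R) = {b, c}
FIRST(Q) = {b, c}
FIRST(U) = {ε, b, c}
FIRST(R') = {b}
FIRST(Q') = {b}
FOLLOW(R) = {$, b, c}
FOLLOW(Q) = {a, b, c}
FOLLOW(U) = {$, a, b, c}
FOLLOW(R') = {$, b, c, y}
FOLLOW(Q') = {$, b, c, y}
Cell M[Q, b] receives both Q → R c and Q → Q' y — the grammar is not LL(1).

No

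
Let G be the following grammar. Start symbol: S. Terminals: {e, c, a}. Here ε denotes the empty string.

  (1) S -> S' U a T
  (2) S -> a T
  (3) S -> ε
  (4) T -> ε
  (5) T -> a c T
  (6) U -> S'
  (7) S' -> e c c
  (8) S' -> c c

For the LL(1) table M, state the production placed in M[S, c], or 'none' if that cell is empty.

FIRST(T) = {ε, a}
FIRST(S') = {c, e}
FIRST(S) = {ε, a, c, e}  (via S' U a T)
FIRST(U) = {c, e}  (via S')
FOLLOW(S) includes $ since S is the start symbol.
FOLLOW(S): S appears on no right-hand side. Thus FOLLOW(S) = {$}.
For S -> S' U a T: FIRST(S' U a T) = {c, e}, so it goes in M[S, t] for t ∈ {c, e}.
For S -> a T: FIRST(a T) = {a}, so it goes in M[S, t] for t ∈ {a}.
For S -> ε: FIRST(ε) = {ε}, so it goes in M[S, t] for t ∈ {}; since ε ∈ FIRST, also for every t ∈ FOLLOW(S) = {$}.

S -> S' U a T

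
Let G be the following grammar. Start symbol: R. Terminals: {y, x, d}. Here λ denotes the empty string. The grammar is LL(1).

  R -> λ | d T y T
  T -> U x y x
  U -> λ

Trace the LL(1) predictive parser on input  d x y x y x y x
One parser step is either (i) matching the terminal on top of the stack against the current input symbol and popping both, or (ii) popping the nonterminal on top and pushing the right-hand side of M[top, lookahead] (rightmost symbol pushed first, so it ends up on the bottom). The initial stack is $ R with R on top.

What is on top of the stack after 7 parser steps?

     Stack          Input              Action
  1  $ R            d x y x y x y x $  expand R -> d T y T
  2  $ T y T d      d x y x y x y x $  match d
  3  $ T y T        x y x y x y x $    expand T -> U x y x
  4  $ T y x y x U  x y x y x y x $    expand U -> λ
  5  $ T y x y x    x y x y x y x $    match x
  6  $ T y x y      y x y x y x $      match y
  7  $ T y x        x y x y x $        match x
Stack after step 7: $ T y (top = y).

y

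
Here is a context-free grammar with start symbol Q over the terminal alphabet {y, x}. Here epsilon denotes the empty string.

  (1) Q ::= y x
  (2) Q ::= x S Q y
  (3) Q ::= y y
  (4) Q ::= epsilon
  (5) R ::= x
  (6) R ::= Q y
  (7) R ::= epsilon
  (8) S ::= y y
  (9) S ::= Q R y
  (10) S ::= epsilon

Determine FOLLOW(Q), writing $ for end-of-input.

FIRST(Q): from Q::=y x we get {y}; from Q::=x S Q y we get {x}; from Q::=y y we get {y}; from Q::=epsilon we get {epsilon}. So FIRST(Q) = {epsilon, x, y}.
FIRST(R): from R::=x we get {x}; from R::=Q y we get {x, y}; from R::=epsilon we get {epsilon}. So FIRST(R) = {epsilon, x, y}.
FIRST(S): from S::=y y we get {y}; from S::=Q R y we get {x, y}; from S::=epsilon we get {epsilon}. So FIRST(S) = {epsilon, x, y}.
FOLLOW(Q) includes $ since Q is the start symbol.
FOLLOW(Q): in Q::=x S Q y, Q is followed by y with FIRST {y}; in R::=Q y, Q is followed by y with FIRST {y}; in S::=Q R y, Q is followed by R y with FIRST {x, y}. Thus FOLLOW(Q) = {$, x, y}.
FOLLOW(R): in S::=Q R y, R is followed by y with FIRST {y}. Thus FOLLOW(R) = {y}.
FOLLOW(S): in Q::=x S Q y, S is followed by Q y with FIRST {x, y}. Thus FOLLOW(S) = {x, y}.

{$, x, y}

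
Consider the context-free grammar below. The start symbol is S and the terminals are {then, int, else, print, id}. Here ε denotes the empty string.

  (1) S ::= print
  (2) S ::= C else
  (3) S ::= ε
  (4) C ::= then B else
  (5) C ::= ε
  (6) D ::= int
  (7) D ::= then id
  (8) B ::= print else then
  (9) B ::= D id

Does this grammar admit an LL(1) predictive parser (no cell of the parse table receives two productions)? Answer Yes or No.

FIRST(S) = {ε, else, print, then}
FIRST(C) = {ε, then}
FIRST(D) = {int, then}
FIRST(B) = {int, print, then}
FOLLOW(S) = {$}
FOLLOW(C) = {else}
FOLLOW(D) = {id}
FOLLOW(B) = {else}
Each cell of M receives at most one production.

Yes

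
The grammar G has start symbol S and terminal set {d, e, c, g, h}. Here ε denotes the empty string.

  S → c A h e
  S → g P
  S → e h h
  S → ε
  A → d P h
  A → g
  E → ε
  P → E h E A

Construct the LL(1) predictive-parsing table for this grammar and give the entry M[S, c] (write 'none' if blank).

S → c A h e

FIRST(S): from S→c A h e we get {c}; from S→g P we get {g}; from S→e h h we get {e}; from S→ε we get {ε}. So FIRST(S) = {ε, c, e, g}.
FIRST(A): from A→d P h we get {d}; from A→g we get {g}. So FIRST(A) = {d, g}.
FIRST(E): from E→ε we get {ε}. So FIRST(E) = {ε}.
FIRST(P): from P→E h E A we get {h}. So FIRST(P) = {h}.
FOLLOW(S) includes $ since S is the start symbol.
FOLLOW(S): S appears on no right-hand side. Thus FOLLOW(S) = {$}.
For S → c A h e: FIRST(c A h e) = {c}, so it goes in M[S, t] for t ∈ {c}.
For S → g P: FIRST(g P) = {g}, so it goes in M[S, t] for t ∈ {g}.
For S → e h h: FIRST(e h h) = {e}, so it goes in M[S, t] for t ∈ {e}.
For S → ε: FIRST(ε) = {ε}, so it goes in M[S, t] for t ∈ {}; since ε ∈ FIRST, also for every t ∈ FOLLOW(S) = {$}.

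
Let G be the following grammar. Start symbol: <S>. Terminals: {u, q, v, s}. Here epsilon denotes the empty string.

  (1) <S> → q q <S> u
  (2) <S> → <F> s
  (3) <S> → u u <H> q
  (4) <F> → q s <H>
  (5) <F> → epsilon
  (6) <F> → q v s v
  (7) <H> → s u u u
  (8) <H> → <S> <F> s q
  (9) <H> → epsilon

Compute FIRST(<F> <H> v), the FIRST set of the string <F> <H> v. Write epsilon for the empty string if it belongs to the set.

{q, s, u, v}

FIRST(<F>) = {epsilon, q}
FIRST(<S>) = {q, s, u}  (via <F> s)
FIRST(<H>) = {epsilon, q, s, u}  (via <S> <F> s q)
FIRST(<F> <H> v): take FIRST of each symbol in turn, carrying on past any symbol whose FIRST contains epsilon; result {q, s, u, v}.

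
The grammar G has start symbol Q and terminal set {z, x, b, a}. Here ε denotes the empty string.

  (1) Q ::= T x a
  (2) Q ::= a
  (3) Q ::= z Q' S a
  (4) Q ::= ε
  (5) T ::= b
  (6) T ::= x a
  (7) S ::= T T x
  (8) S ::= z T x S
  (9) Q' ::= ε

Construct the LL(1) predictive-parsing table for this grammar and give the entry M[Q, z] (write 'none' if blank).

Q ::= z Q' S a

FIRST(T) = {b, x}
FIRST(Q') = {ε}
FIRST(Q) = {ε, a, b, x, z}  (via T x a)
FIRST(S) = {b, x, z}  (via T T x)
FOLLOW(Q) includes $ since Q is the start symbol.
FOLLOW(Q): Q appears on no right-hand side. Thus FOLLOW(Q) = {$}.
For Q ::= T x a: FIRST(T x a) = {b, x}, so it goes in M[Q, t] for t ∈ {b, x}.
For Q ::= a: FIRST(a) = {a}, so it goes in M[Q, t] for t ∈ {a}.
For Q ::= z Q' S a: FIRST(z Q' S a) = {z}, so it goes in M[Q, t] for t ∈ {z}.
For Q ::= ε: FIRST(ε) = {ε}, so it goes in M[Q, t] for t ∈ {}; since ε ∈ FIRST, also for every t ∈ FOLLOW(Q) = {$}.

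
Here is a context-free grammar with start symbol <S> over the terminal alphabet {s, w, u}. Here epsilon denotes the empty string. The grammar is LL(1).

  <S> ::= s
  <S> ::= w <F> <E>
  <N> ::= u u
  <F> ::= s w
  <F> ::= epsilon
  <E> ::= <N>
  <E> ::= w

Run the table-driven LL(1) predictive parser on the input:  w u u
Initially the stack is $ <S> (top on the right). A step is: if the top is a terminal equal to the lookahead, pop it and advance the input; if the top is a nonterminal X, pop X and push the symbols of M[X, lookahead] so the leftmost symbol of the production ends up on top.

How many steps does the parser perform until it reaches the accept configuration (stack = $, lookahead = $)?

step 1: stack=$ <S>  input=w u u $  — expand <S> ::= w <F> <E>
step 2: stack=$ <E> <F> w  input=w u u $  — match w
step 3: stack=$ <E> <F>  input=u u $  — expand <F> ::= epsilon
step 4: stack=$ <E>  input=u u $  — expand <E> ::= <N>
step 5: stack=$ <N>  input=u u $  — expand <N> ::= u u
step 6: stack=$ u u  input=u u $  — match u
step 7: stack=$ u  input=u $  — match u
Accept reached after 7 steps.

7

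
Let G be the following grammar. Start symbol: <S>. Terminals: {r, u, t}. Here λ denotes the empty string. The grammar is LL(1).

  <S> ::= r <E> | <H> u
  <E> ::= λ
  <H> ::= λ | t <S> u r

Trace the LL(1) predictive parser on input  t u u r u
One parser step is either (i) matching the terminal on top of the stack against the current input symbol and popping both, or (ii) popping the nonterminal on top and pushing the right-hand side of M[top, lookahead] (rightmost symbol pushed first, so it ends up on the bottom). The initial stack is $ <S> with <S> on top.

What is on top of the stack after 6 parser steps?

step 1: stack=$ <S>  input=t u u r u $  — expand <S> ::= <H> u
step 2: stack=$ u <H>  input=t u u r u $  — expand <H> ::= t <S> u r
step 3: stack=$ u r u <S> t  input=t u u r u $  — match t
step 4: stack=$ u r u <S>  input=u u r u $  — expand <S> ::= <H> u
step 5: stack=$ u r u u <H>  input=u u r u $  — expand <H> ::= λ
step 6: stack=$ u r u u  input=u u r u $  — match u
Stack after step 6: $ u r u (top = u).

u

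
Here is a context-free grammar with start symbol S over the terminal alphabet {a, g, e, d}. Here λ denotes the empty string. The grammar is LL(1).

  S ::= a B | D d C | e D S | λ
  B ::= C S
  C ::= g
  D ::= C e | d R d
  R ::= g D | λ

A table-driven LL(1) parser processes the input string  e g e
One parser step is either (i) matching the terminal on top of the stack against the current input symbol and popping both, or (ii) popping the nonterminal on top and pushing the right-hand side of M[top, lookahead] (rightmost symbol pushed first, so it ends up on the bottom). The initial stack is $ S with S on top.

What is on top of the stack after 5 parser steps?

e

step 1: stack=$ S  input=e g e $  — expand S ::= e D S
step 2: stack=$ S D e  input=e g e $  — match e
step 3: stack=$ S D  input=g e $  — expand D ::= C e
step 4: stack=$ S e C  input=g e $  — expand C ::= g
step 5: stack=$ S e g  input=g e $  — match g
Stack after step 5: $ S e (top = e).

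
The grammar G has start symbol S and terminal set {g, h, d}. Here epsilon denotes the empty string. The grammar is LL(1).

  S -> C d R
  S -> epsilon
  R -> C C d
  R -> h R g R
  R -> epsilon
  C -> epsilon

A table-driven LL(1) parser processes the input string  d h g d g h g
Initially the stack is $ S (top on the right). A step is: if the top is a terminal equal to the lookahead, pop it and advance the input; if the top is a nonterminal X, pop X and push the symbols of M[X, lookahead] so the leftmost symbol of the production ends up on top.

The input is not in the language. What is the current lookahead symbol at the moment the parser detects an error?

step 1: stack=$ S  input=d h g d g h g $  — expand S -> C d R
step 2: stack=$ R d C  input=d h g d g h g $  — expand C -> epsilon
step 3: stack=$ R d  input=d h g d g h g $  — match d
step 4: stack=$ R  input=h g d g h g $  — expand R -> h R g R
step 5: stack=$ R g R h  input=h g d g h g $  — match h
step 6: stack=$ R g R  input=g d g h g $  — expand R -> epsilon
step 7: stack=$ R g  input=g d g h g $  — match g
step 8: stack=$ R  input=d g h g $  — expand R -> C C d
step 9: stack=$ d C C  input=d g h g $  — expand C -> epsilon
step 10: stack=$ d C  input=d g h g $  — expand C -> epsilon
step 11: stack=$ d  input=d g h g $  — match d
step 12: stack=$  input=g h g $  — error: stack empty but input remains

g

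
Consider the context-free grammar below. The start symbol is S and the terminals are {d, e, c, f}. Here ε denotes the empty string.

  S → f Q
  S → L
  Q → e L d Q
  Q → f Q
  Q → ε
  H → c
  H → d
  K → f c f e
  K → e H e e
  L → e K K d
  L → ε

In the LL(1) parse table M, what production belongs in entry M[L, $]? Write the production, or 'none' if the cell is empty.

L → ε

FIRST(Q): from Q→e L d Q we get {e}; from Q→f Q we get {f}; from Q→ε we get {ε}. So FIRST(Q) = {ε, e, f}.
FIRST(H): from H→c we get {c}; from H→d we get {d}. So FIRST(H) = {c, d}.
FIRST(K): from K→f c f e we get {f}; from K→e H e e we get {e}. So FIRST(K) = {e, f}.
FIRST(L): from L→e K K d we get {e}; from L→ε we get {ε}. So FIRST(L) = {ε, e}.
FIRST(S): from S→f Q we get {f}; from S→L we get {ε, e}. So FIRST(S) = {ε, e, f}.
FOLLOW(S) includes $ since S is the start symbol.
FOLLOW(S): S appears on no right-hand side. Thus FOLLOW(S) = {$}.
FOLLOW(L): in S→L, the suffix after L is empty, so FOLLOW(L) ⊇ FOLLOW(S) = {$}; in Q→e L d Q, L is followed by d Q with FIRST {d}. Thus FOLLOW(L) = {$, d}.
For L → e K K d: FIRST(e K K d) = {e}, so it goes in M[L, t] for t ∈ {e}.
For L → ε: FIRST(ε) = {ε}, so it goes in M[L, t] for t ∈ {}; since ε ∈ FIRST, also for every t ∈ FOLLOW(L) = {$, d}.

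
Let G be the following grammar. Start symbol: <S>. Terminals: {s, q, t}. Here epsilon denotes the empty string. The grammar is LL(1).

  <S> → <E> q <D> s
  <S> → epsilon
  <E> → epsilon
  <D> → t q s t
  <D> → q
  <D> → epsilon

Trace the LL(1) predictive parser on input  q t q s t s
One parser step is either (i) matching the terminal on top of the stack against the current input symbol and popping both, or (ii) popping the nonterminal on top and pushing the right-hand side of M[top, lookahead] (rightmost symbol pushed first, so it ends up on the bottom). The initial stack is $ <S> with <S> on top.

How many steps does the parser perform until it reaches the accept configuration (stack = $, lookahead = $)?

     Stack          Input          Action
  1  $ <S>          q t q s t s $  expand <S> → <E> q <D> s
  2  $ s <D> q <E>  q t q s t s $  expand <E> → epsilon
  3  $ s <D> q      q t q s t s $  match q
  4  $ s <D>        t q s t s $    expand <D> → t q s t
  5  $ s t s q t    t q s t s $    match t
  6  $ s t s q      q s t s $      match q
  7  $ s t s        s t s $        match s
  8  $ s t          t s $          match t
  9  $ s            s $            match s
Accept reached after 9 steps.

9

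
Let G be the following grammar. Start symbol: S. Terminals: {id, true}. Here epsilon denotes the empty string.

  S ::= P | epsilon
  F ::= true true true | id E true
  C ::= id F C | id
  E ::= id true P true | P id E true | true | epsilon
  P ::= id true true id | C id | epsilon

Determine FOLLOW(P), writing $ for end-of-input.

{$, id, true}

FIRST(F): from F::=true true true we get {true}; from F::=id E true we get {id}. So FIRST(F) = {id, true}.
FIRST(C): from C::=id F C we get {id}; from C::=id we get {id}. So FIRST(C) = {id}.
FIRST(P): from P::=id true true id we get {id}; from P::=C id we get {id}; from P::=epsilon we get {epsilon}. So FIRST(P) = {epsilon, id}.
FIRST(S): from S::=P we get {epsilon, id}; from S::=epsilon we get {epsilon}. So FIRST(S) = {epsilon, id}.
FIRST(E): from E::=id true P true we get {id}; from E::=P id E true we get {id}; from E::=true we get {true}; from E::=epsilon we get {epsilon}. So FIRST(E) = {epsilon, id, true}.
FOLLOW(S) includes $ since S is the start symbol.
FOLLOW(S): S appears on no right-hand side. Thus FOLLOW(S) = {$}.
FOLLOW(F): in C::=id F C, F is followed by C with FIRST {id}. Thus FOLLOW(F) = {id}.
FOLLOW(C): in C::=id F C, the suffix after C is empty (adds nothing new); in P::=C id, C is followed by id with FIRST {id}. Thus FOLLOW(C) = {id}.
FOLLOW(E): in F::=id E true, E is followed by true with FIRST {true}; in E::=P id E true, E is followed by true with FIRST {true}. Thus FOLLOW(E) = {true}.
FOLLOW(P): in S::=P, the suffix after P is empty, so FOLLOW(P) ⊇ FOLLOW(S) = {$}; in E::=id true P true, P is followed by true with FIRST {true}; in E::=P id E true, P is followed by id E true with FIRST {id}. Thus FOLLOW(P) = {$, id, true}.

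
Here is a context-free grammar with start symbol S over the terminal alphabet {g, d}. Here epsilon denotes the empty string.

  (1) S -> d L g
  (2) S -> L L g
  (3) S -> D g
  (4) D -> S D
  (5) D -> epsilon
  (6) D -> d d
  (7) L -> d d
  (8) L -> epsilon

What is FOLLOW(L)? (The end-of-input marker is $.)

{d, g}

FIRST(L) = {epsilon, d}
FIRST(S) = {d, g}  (via L L g, D g)
FIRST(D) = {epsilon, d, g}  (via S D)
FOLLOW(S) includes $ since S is the start symbol.
FOLLOW(D): in S->D g, D is followed by g with FIRST {g}; in D->S D, the suffix after D is empty (adds nothing new). Thus FOLLOW(D) = {g}.
FOLLOW(S): in D->S D, S is followed by D with FIRST {epsilon, d, g}; in D->S D, the suffix after S is nullable, so FOLLOW(S) ⊇ FOLLOW(D) = {g}. Thus FOLLOW(S) = {$, d, g}.
FOLLOW(L): in S->d L g, L is followed by g with FIRST {g}; in S->L L g (occurrence 1), L is followed by L g with FIRST {d, g}; in S->L L g (occurrence 2), L is followed by g with FIRST {g}. Thus FOLLOW(L) = {d, g}.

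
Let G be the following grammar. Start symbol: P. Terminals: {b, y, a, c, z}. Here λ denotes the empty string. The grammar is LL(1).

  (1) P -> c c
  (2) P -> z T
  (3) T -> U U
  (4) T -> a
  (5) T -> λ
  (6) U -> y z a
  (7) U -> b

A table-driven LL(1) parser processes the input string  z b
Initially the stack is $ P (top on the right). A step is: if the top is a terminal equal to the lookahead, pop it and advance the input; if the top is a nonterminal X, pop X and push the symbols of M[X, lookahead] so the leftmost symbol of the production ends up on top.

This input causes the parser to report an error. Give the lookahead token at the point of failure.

step 1: stack=$ P  input=z b $  — expand P -> z T
step 2: stack=$ T z  input=z b $  — match z
step 3: stack=$ T  input=b $  — expand T -> U U
step 4: stack=$ U U  input=b $  — expand U -> b
step 5: stack=$ U b  input=b $  — match b
step 6: stack=$ U  input=$  — error: M[U, $] is empty

$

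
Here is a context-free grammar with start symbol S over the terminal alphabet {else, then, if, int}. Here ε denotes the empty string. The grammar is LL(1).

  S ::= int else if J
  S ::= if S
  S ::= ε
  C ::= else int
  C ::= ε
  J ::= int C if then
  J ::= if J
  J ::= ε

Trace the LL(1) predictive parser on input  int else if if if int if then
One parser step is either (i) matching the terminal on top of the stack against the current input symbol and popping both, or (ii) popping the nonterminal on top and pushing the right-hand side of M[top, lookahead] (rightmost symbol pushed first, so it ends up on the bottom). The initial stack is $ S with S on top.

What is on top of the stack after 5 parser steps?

step 1: stack=$ S  input=int else if if if int if then $  — expand S ::= int else if J
step 2: stack=$ J if else int  input=int else if if if int if then $  — match int
step 3: stack=$ J if else  input=else if if if int if then $  — match else
step 4: stack=$ J if  input=if if if int if then $  — match if
step 5: stack=$ J  input=if if int if then $  — expand J ::= if J
Stack after step 5: $ J if (top = if).

if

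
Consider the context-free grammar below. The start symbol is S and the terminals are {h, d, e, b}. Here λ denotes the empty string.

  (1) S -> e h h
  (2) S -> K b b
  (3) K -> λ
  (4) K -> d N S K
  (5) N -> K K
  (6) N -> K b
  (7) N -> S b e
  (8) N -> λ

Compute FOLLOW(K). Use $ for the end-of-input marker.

{b, d, e}

FIRST(K) = {λ, d}
FIRST(S) = {b, d, e}  (via K b b)
FIRST(N) = {λ, b, d, e}  (via K K, K b, S b e)
FOLLOW(S) includes $ since S is the start symbol.
FOLLOW(N): in K->d N S K, N is followed by S K with FIRST {b, d, e}. Thus FOLLOW(N) = {b, d, e}.
FOLLOW(K): in S->K b b, K is followed by b b with FIRST {b}; in K->d N S K, the suffix after K is empty (adds nothing new); in N->K K (occurrence 1), K is followed by K with FIRST {λ, d}; in N->K K (occurrence 1), the suffix after K is nullable, so FOLLOW(K) ⊇ FOLLOW(N) = {b, d, e}; in N->K K (occurrence 2), the suffix after K is empty, so FOLLOW(K) ⊇ FOLLOW(N) = {b, d, e}; in N->K b, K is followed by b with FIRST {b}. Thus FOLLOW(K) = {b, d, e}.
FOLLOW(S): in K->d N S K, S is followed by K with FIRST {λ, d}; in K->d N S K, the suffix after S is nullable, so FOLLOW(S) ⊇ FOLLOW(K) = {b, d, e}; in N->S b e, S is followed by b e with FIRST {b}. Thus FOLLOW(S) = {$, b, d, e}.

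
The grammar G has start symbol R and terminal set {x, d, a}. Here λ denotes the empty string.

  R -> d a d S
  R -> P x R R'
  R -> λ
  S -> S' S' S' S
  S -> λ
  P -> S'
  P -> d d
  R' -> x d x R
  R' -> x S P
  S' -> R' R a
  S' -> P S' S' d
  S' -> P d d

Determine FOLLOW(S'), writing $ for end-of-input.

FIRST(R'): from R'->x d x R we get {x}; from R'->x S P we get {x}. So FIRST(R') = {x}.
FIRST(R): from R->d a d S we get {d}; from R->P x R R' we get {d, x}; from R->λ we get {λ}. So FIRST(R) = {λ, d, x}.
FIRST(S): from S->S' S' S' S we get {d, x}; from S->λ we get {λ}. So FIRST(S) = {λ, d, x}.
FIRST(P): from P->S' we get {d, x}; from P->d d we get {d}. So FIRST(P) = {d, x}.
FIRST(S'): from S'->R' R a we get {x}; from S'->P S' S' d we get {d, x}; from S'->P d d we get {d, x}. So FIRST(S') = {d, x}.
FOLLOW(R) includes $ since R is the start symbol.
FOLLOW(R): in R->P x R R', R is followed by R' with FIRST {x}; in R'->x d x R, the suffix after R is empty, so FOLLOW(R) ⊇ FOLLOW(R') = {$, a, d, x}; in S'->R' R a, R is followed by a with FIRST {a}. Thus FOLLOW(R) = {$, a, d, x}.
FOLLOW(S): in R->d a d S, the suffix after S is empty, so FOLLOW(S) ⊇ FOLLOW(R) = {$, a, d, x}; in S->S' S' S' S, the suffix after S is empty (adds nothing new); in R'->x S P, S is followed by P with FIRST {d, x}. Thus FOLLOW(S) = {$, a, d, x}.
FOLLOW(R'): in R->P x R R', the suffix after R' is empty, so FOLLOW(R') ⊇ FOLLOW(R) = {$, a, d, x}; in S'->R' R a, R' is followed by R a with FIRST {a, d, x}. Thus FOLLOW(R') = {$, a, d, x}.
FOLLOW(P): in R->P x R R', P is followed by x R R' with FIRST {x}; in R'->x S P, the suffix after P is empty, so FOLLOW(P) ⊇ FOLLOW(R') = {$, a, d, x}; in S'->P S' S' d, P is followed by S' S' d with FIRST {d, x}; in S'->P d d, P is followed by d d with FIRST {d}. Thus FOLLOW(P) = {$, a, d, x}.
FOLLOW(S'): in S->S' S' S' S (occurrence 1), S' is followed by S' S' S with FIRST {d, x}; in S->S' S' S' S (occurrence 2), S' is followed by S' S with FIRST {d, x}; in S->S' S' S' S (occurrence 3), S' is followed by S with FIRST {λ, d, x}; in S->S' S' S' S (occurrence 3), the suffix after S' is nullable, so FOLLOW(S') ⊇ FOLLOW(S) = {$, a, d, x}; in P->S', the suffix after S' is empty, so FOLLOW(S') ⊇ FOLLOW(P) = {$, a, d, x}; in S'->P S' S' d (occurrence 1), S' is followed by S' d with FIRST {d, x}; in S'->P S' S' d (occurrence 2), S' is followed by d with FIRST {d}. Thus FOLLOW(S') = {$, a, d, x}.

{$, a, d, x}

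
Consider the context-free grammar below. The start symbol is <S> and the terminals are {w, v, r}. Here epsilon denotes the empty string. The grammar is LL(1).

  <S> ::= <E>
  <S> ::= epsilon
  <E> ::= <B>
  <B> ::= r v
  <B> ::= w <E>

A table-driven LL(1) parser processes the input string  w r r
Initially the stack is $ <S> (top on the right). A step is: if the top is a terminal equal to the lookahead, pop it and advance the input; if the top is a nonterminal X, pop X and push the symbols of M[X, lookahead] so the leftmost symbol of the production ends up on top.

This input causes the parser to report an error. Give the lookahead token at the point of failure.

r

step 1: stack=$ <S>  input=w r r $  — expand <S> ::= <E>
step 2: stack=$ <E>  input=w r r $  — expand <E> ::= <B>
step 3: stack=$ <B>  input=w r r $  — expand <B> ::= w <E>
step 4: stack=$ <E> w  input=w r r $  — match w
step 5: stack=$ <E>  input=r r $  — expand <E> ::= <B>
step 6: stack=$ <B>  input=r r $  — expand <B> ::= r v
step 7: stack=$ v r  input=r r $  — match r
step 8: stack=$ v  input=r $  — error: top is terminal v but lookahead is r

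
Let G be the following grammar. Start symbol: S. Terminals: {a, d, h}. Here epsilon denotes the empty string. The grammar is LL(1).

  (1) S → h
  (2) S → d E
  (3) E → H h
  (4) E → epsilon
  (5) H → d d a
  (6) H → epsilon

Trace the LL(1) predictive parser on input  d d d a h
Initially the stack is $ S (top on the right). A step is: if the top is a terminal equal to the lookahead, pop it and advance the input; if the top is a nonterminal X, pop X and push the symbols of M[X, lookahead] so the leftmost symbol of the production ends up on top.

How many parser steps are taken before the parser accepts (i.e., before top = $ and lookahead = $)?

step 1: stack=$ S  input=d d d a h $  — expand S → d E
step 2: stack=$ E d  input=d d d a h $  — match d
step 3: stack=$ E  input=d d a h $  — expand E → H h
step 4: stack=$ h H  input=d d a h $  — expand H → d d a
step 5: stack=$ h a d d  input=d d a h $  — match d
step 6: stack=$ h a d  input=d a h $  — match d
step 7: stack=$ h a  input=a h $  — match a
step 8: stack=$ h  input=h $  — match h
Accept reached after 8 steps.

8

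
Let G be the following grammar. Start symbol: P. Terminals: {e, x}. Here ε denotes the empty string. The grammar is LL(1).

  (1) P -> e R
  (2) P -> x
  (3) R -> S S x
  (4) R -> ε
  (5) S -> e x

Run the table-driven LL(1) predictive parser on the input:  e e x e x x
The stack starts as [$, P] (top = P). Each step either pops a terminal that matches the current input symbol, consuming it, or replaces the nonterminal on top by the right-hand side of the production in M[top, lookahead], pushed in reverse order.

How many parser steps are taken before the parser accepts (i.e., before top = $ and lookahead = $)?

10

      Stack      Input          Action
   1  $ P        e e x e x x $  expand P -> e R
   2  $ R e      e e x e x x $  match e
   3  $ R        e x e x x $    expand R -> S S x
   4  $ x S S    e x e x x $    expand S -> e x
   5  $ x S x e  e x e x x $    match e
   6  $ x S x    x e x x $      match x
   7  $ x S      e x x $        expand S -> e x
   8  $ x x e    e x x $        match e
   9  $ x x      x x $          match x
  10  $ x        x $            match x
Accept reached after 10 steps.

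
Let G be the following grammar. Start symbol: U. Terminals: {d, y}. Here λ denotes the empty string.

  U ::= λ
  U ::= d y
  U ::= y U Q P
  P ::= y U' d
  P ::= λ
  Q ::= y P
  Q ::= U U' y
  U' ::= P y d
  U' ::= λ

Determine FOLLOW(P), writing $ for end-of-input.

FIRST(U) = {λ, d, y}
FIRST(P) = {λ, y}
FIRST(U') = {λ, y}  (via P y d)
FIRST(Q) = {d, y}  (via U U' y)
FOLLOW(U) includes $ since U is the start symbol.
FOLLOW(U): in U::=y U Q P, U is followed by Q P with FIRST {d, y}; in Q::=U U' y, U is followed by U' y with FIRST {y}. Thus FOLLOW(U) = {$, d, y}.
FOLLOW(Q): in U::=y U Q P, Q is followed by P with FIRST {λ, y}; in U::=y U Q P, the suffix after Q is nullable, so FOLLOW(Q) ⊇ FOLLOW(U) = {$, d, y}. Thus FOLLOW(Q) = {$, d, y}.
FOLLOW(P): in U::=y U Q P, the suffix after P is empty, so FOLLOW(P) ⊇ FOLLOW(U) = {$, d, y}; in Q::=y P, the suffix after P is empty, so FOLLOW(P) ⊇ FOLLOW(Q) = {$, d, y}; in U'::=P y d, P is followed by y d with FIRST {y}. Thus FOLLOW(P) = {$, d, y}.
FOLLOW(U'): in P::=y U' d, U' is followed by d with FIRST {d}; in Q::=U U' y, U' is followed by y with FIRST {y}. Thus FOLLOW(U') = {d, y}.

{$, d, y}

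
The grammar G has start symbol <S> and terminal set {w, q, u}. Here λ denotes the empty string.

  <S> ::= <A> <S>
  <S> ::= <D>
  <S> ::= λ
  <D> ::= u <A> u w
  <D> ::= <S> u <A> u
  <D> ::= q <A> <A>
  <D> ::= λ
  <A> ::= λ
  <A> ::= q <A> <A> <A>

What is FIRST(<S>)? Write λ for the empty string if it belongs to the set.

{λ, q, u}

FIRST(<A>): from <A>::=λ we get {λ}; from <A>::=q <A> <A> <A> we get {q}. So FIRST(<A>) = {λ, q}.
FIRST(<S>): from <S>::=<A> <S> we get {λ, q, u}; from <S>::=<D> we get {λ, q, u}; from <S>::=λ we get {λ}. So FIRST(<S>) = {λ, q, u}.
FIRST(<D>): from <D>::=u <A> u w we get {u}; from <D>::=<S> u <A> u we get {q, u}; from <D>::=q <A> <A> we get {q}; from <D>::=λ we get {λ}. So FIRST(<D>) = {λ, q, u}.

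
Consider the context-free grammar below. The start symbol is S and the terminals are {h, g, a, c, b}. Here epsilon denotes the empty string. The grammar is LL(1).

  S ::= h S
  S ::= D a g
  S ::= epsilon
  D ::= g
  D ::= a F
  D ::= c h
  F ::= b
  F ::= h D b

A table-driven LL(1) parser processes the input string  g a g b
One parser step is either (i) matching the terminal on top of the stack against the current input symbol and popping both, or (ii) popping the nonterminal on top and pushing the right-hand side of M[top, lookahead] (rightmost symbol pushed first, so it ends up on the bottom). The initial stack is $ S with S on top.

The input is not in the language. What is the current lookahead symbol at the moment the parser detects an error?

b

     Stack    Input      Action
  1  $ S      g a g b $  expand S ::= D a g
  2  $ g a D  g a g b $  expand D ::= g
  3  $ g a g  g a g b $  match g
  4  $ g a    a g b $    match a
  5  $ g      g b $      match g
  6  $        b $        error: stack empty but input remains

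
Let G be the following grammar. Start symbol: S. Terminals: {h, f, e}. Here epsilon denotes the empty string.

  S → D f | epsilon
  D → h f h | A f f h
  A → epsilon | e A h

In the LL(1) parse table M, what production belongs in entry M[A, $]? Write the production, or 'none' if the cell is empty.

FIRST(A): from A→epsilon we get {epsilon}; from A→e A h we get {e}. So FIRST(A) = {epsilon, e}.
FIRST(D): from D→h f h we get {h}; from D→A f f h we get {e, f}. So FIRST(D) = {e, f, h}.
FIRST(S): from S→D f we get {e, f, h}; from S→epsilon we get {epsilon}. So FIRST(S) = {epsilon, e, f, h}.
FOLLOW(S) includes $ since S is the start symbol.
FOLLOW(A): in D→A f f h, A is followed by f f h with FIRST {f}; in A→e A h, A is followed by h with FIRST {h}. Thus FOLLOW(A) = {f, h}.
For A → epsilon: FIRST(epsilon) = {epsilon}, so it goes in M[A, t] for t ∈ {}; since epsilon ∈ FIRST, also for every t ∈ FOLLOW(A) = {f, h}.
For A → e A h: FIRST(e A h) = {e}, so it goes in M[A, t] for t ∈ {e}.
None of these place a production in M[A, $].

none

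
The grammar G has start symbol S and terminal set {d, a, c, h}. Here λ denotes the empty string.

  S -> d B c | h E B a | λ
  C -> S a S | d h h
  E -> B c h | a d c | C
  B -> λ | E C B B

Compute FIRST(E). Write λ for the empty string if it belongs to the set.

{a, c, d, h}

FIRST(S): from S->d B c we get {d}; from S->h E B a we get {h}; from S->λ we get {λ}. So FIRST(S) = {λ, d, h}.
FIRST(C): from C->S a S we get {a, d, h}; from C->d h h we get {d}. So FIRST(C) = {a, d, h}.
FIRST(E): from E->B c h we get {a, c, d, h}; from E->a d c we get {a}; from E->C we get {a, d, h}. So FIRST(E) = {a, c, d, h}.
FIRST(B): from B->λ we get {λ}; from B->E C B B we get {a, c, d, h}. So FIRST(B) = {λ, a, c, d, h}.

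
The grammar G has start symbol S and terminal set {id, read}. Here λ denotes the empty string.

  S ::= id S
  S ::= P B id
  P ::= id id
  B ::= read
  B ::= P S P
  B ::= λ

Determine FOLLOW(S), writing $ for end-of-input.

FIRST(P) = {id}
FIRST(S) = {id}  (via P B id)
FIRST(B) = {λ, id, read}  (via P S P)
FOLLOW(S) includes $ since S is the start symbol.
FOLLOW(S): in S::=id S, the suffix after S is empty (adds nothing new); in B::=P S P, S is followed by P with FIRST {id}. Thus FOLLOW(S) = {$, id}.
FOLLOW(B): in S::=P B id, B is followed by id with FIRST {id}. Thus FOLLOW(B) = {id}.
FOLLOW(P): in S::=P B id, P is followed by B id with FIRST {id, read}; in B::=P S P (occurrence 1), P is followed by S P with FIRST {id}; in B::=P S P (occurrence 2), the suffix after P is empty, so FOLLOW(P) ⊇ FOLLOW(B) = {id}. Thus FOLLOW(P) = {id, read}.

{$, id}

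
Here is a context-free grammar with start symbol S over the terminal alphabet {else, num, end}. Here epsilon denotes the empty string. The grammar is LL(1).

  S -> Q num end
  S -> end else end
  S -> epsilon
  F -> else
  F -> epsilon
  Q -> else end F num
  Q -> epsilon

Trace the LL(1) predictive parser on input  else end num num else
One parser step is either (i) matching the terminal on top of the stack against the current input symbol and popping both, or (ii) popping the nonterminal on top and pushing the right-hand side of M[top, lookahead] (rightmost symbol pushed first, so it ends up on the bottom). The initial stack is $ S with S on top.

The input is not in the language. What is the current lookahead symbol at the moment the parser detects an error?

     Stack                     Input                    Action
  1  $ S                       else end num num else $  expand S -> Q num end
  2  $ end num Q               else end num num else $  expand Q -> else end F num
  3  $ end num num F end else  else end num num else $  match else
  4  $ end num num F end       end num num else $       match end
  5  $ end num num F           num num else $           expand F -> epsilon
  6  $ end num num             num num else $           match num
  7  $ end num                 num else $               match num
  8  $ end                     else $                   error: top is terminal end but lookahead is else

else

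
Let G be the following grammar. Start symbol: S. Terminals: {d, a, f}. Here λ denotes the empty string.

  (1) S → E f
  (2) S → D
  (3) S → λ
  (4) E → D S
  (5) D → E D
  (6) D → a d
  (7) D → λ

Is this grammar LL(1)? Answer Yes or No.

No

FIRST(S) = {λ, a, f}
FIRST(E) = {λ, a, f}
FIRST(D) = {λ, a, f}
FOLLOW(S) = {$, a, f}
FOLLOW(E) = {$, a, f}
FOLLOW(D) = {$, a, f}
Cell M[D, $] receives both D → E D and D → λ — the grammar is not LL(1).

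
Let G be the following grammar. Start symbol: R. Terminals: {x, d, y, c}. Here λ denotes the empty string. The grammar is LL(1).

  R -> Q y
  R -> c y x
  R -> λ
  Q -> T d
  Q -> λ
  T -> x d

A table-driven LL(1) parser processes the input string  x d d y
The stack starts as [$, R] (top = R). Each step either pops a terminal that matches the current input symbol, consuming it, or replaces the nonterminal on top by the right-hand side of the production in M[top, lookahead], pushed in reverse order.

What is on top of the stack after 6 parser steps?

     Stack      Input      Action
  1  $ R        x d d y $  expand R -> Q y
  2  $ y Q      x d d y $  expand Q -> T d
  3  $ y d T    x d d y $  expand T -> x d
  4  $ y d d x  x d d y $  match x
  5  $ y d d    d d y $    match d
  6  $ y d      d y $      match d
Stack after step 6: $ y (top = y).

y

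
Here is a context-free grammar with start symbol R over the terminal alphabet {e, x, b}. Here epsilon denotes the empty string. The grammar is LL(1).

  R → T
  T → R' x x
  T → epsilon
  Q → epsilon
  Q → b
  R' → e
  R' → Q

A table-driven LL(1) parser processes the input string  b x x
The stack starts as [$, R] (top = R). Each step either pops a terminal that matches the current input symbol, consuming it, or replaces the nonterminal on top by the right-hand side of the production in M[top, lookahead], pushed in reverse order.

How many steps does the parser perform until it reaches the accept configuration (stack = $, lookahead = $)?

7

     Stack     Input    Action
  1  $ R       b x x $  expand R → T
  2  $ T       b x x $  expand T → R' x x
  3  $ x x R'  b x x $  expand R' → Q
  4  $ x x Q   b x x $  expand Q → b
  5  $ x x b   b x x $  match b
  6  $ x x     x x $    match x
  7  $ x       x $      match x
Accept reached after 7 steps.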